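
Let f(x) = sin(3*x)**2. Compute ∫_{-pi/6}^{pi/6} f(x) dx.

Use the identity sin^2(3*x) = (1 - cos(6*x))/2.
An antiderivative is F(x) = x/2 - sin(6*x)/12.
Then F(pi/6) - F(-pi/6) = (pi/12) - (-pi/12) = pi/6.

pi/6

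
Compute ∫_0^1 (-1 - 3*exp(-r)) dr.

-4 + 3*exp(-1)

An antiderivative is F(r) = -r + 3*exp(-r).
Then F(1) - F(0) = (-1 + 3*exp(-1)) - (3) = -4 + 3*exp(-1).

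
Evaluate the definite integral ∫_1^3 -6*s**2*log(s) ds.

Integrate by parts once (u = ln s, dv = -6*s**2 ds).
An antiderivative is F(s) = -2*s**3*(3*log(s) - 1)/3.
Then F(3) - F(1) = (18 - 54*log(3)) - (2/3) = 52/3 - 54*log(3).

52/3 - 54*log(3)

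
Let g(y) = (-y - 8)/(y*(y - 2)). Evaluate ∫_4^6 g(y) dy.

Factor the denominator: y**2 - 2*y = y(y - 2).
Partial fractions: (-y - 8)/(y*(y - 2)) = 4/y - 5/(y - 2).
An antiderivative is F(y) = 4*log(y) - 5*log(y - 2).
Then F(6) - F(4) = (log(81/64)) - (log(8)) = -9*log(2) + 4*log(3).

-9*log(2) + 4*log(3)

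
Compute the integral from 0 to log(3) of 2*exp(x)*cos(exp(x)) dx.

Let u = exp(x), so du = exp(x) dx. When x = 0, u = 1; when x = log(3), u = 3.
The integral becomes 2·∫ cos(u) du from 1 to 3, with antiderivative 2*sin(u).
Back in x: F(x) = 2*sin(exp(x)).
Then F(log(3)) - F(0) = (2*sin(3)) - (2*sin(1)) = -2*sin(1) + 2*sin(3).

-2*sin(1) + 2*sin(3)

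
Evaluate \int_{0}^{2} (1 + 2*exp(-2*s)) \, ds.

3 - exp(-4)

An antiderivative is F(s) = s - exp(-2*s).
Then F(2) - F(0) = (2 - exp(-4)) - (-1) = 3 - exp(-4).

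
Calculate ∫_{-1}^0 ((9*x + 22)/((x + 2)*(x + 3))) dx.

-log(2) + 5*log(3)

Factor the denominator: x**2 + 5*x + 6 = (x + 3)(x + 2).
Partial fractions: (9*x + 22)/((x + 2)*(x + 3)) = 5/(x + 3) + 4/(x + 2).
An antiderivative is F(x) = 4*log(x + 2) + 5*log(x + 3).
Then F(0) - F(-1) = (4*log(2) + 5*log(3)) - (log(32)) = -log(2) + 5*log(3).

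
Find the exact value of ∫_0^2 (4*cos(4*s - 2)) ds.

sin(6) + sin(2)

Let u = 4*s - 2, so du = 4 ds. When s = 0, u = -2; when s = 2, u = 6.
The integral becomes ∫ cos(u) du from -2 to 6, with antiderivative sin(u).
Back in s: F(s) = sin(4*s - 2).
Then F(2) - F(0) = (sin(6)) - (-sin(2)) = sin(6) + sin(2).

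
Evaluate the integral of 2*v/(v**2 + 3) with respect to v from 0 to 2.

log(7/3)

Let u = v**2 + 3, so du = 2*v dv. When v = 0, u = 3; when v = 2, u = 7.
The integral becomes ∫ 1/u du from 3 to 7, with antiderivative log(u).
Back in v: F(v) = log(v**2 + 3).
Then F(2) - F(0) = (log(7)) - (log(3)) = log(7/3).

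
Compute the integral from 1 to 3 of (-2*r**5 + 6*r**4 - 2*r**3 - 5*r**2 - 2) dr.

By the power rule, an antiderivative is F(r) = -r**6/3 + 6*r**5/5 - r**4/2 - 5*r**3/3 - 2*r.
Then F(3) - F(1) = (-429/10) - (-33/10) = -198/5.

-198/5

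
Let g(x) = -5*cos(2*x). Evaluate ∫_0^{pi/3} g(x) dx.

-5*sqrt(3)/4

An antiderivative is F(x) = -5*sin(2*x)/2.
Then F(pi/3) - F(0) = (-5*sqrt(3)/4) - (0) = -5*sqrt(3)/4.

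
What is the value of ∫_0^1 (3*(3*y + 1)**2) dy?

21

Let u = 3*y + 1, so du = 3 dy. When y = 0, u = 1; when y = 1, u = 4.
The integral becomes ∫ u**2 du from 1 to 4, with antiderivative u**3/3.
Back in y: F(y) = (3*y + 1)**3/3.
Then F(1) - F(0) = (64/3) - (1/3) = 21.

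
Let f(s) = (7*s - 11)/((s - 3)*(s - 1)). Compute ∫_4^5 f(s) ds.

-2*log(3) + 9*log(2)

Factor the denominator: s**2 - 4*s + 3 = (s - 1)(s - 3).
Partial fractions: (7*s - 11)/((s - 3)*(s - 1)) = 2/(s - 1) + 5/(s - 3).
An antiderivative is F(s) = 5*log(s - 3) + 2*log(s - 1).
Then F(5) - F(4) = (9*log(2)) - (log(9)) = -2*log(3) + 9*log(2).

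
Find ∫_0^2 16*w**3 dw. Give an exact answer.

64

Let u = 2*w, so du = 2 dw. When w = 0, u = 0; when w = 2, u = 4.
The integral becomes ∫ u**3 du from 0 to 4, with antiderivative u**4/4.
Back in w: F(w) = 4*w**4.
Then F(2) - F(0) = (64) - (0) = 64.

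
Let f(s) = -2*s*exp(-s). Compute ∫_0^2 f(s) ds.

Integrate by parts once (u = s, dv = -2*exp(-s) ds).
An antiderivative is F(s) = (2*s + 2)*exp(-s).
Then F(2) - F(0) = (6*exp(-2)) - (2) = -2 + 6*exp(-2).

-2 + 6*exp(-2)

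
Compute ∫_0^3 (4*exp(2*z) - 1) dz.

An antiderivative is F(z) = 2*exp(2*z) - z.
Then F(3) - F(0) = (-3 + 2*exp(6)) - (2) = -5 + 2*exp(6).

-5 + 2*exp(6)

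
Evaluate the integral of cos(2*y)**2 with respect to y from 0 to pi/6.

sqrt(3)/16 + pi/12

Use the identity cos^2(2*y) = (1 + cos(4*y))/2.
An antiderivative is F(y) = y/2 + sin(4*y)/8.
Then F(pi/6) - F(0) = (sqrt(3)/16 + pi/12) - (0) = sqrt(3)/16 + pi/12.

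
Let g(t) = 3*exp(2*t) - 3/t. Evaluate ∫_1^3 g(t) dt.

An antiderivative is F(t) = 3*exp(2*t)/2 - 3*log(t).
Then F(3) - F(1) = (-log(27) + 3*exp(6)/2) - (3*exp(2)/2) = -3*exp(2)/2 - log(27) + 3*exp(6)/2.

-3*exp(2)/2 - log(27) + 3*exp(6)/2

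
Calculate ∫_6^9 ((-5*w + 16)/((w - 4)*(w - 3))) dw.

-4*log(5) + 3*log(2)

Factor the denominator: w**2 - 7*w + 12 = (w - 3)(w - 4).
Partial fractions: (-5*w + 16)/((w - 4)*(w - 3)) = -1/(w - 3) - 4/(w - 4).
An antiderivative is F(w) = -4*log(w - 4) - log(w - 3).
Then F(9) - F(6) = (-4*log(5) - log(3) - log(2)) - (-log(48)) = -4*log(5) + 3*log(2).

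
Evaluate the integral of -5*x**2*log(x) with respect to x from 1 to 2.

Integrate by parts once (u = ln x, dv = -5*x**2 dx).
An antiderivative is F(x) = -5*x**3*(3*log(x) - 1)/9.
Then F(2) - F(1) = (40/9 - 40*log(2)/3) - (5/9) = 35/9 - 40*log(2)/3.

35/9 - 40*log(2)/3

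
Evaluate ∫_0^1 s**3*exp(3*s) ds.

2/27 + 4*exp(3)/27

Integrate by parts 3 times (u = s^3, dv = exp(3*s) ds).
An antiderivative is F(s) = (9*s**3 - 9*s**2 + 6*s - 2)*exp(3*s)/27.
Then F(1) - F(0) = (4*exp(3)/27) - (-2/27) = 2/27 + 4*exp(3)/27.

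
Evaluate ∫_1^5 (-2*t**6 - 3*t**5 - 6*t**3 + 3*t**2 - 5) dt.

By the power rule, an antiderivative is F(t) = -2*t**7/7 - t**6/2 - 3*t**4/2 + t**3 - 5*t.
Then F(5) - F(1) = (-216800/7) - (-44/7) = -216756/7.

-216756/7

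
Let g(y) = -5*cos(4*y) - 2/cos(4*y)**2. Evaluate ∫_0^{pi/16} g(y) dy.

An antiderivative is F(y) = -5*sin(4*y)/4 - tan(4*y)/2.
Then F(pi/16) - F(0) = (-5*sqrt(2)/8 - 1/2) - (0) = -5*sqrt(2)/8 - 1/2.

-5*sqrt(2)/8 - 1/2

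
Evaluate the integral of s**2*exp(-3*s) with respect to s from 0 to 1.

Integrate by parts twice (u = s^2, dv = exp(-3*s) ds).
An antiderivative is F(s) = (-9*s**2 - 6*s - 2)*exp(-3*s)/27.
Then F(1) - F(0) = (-17*exp(-3)/27) - (-2/27) = 2/27 - 17*exp(-3)/27.

2/27 - 17*exp(-3)/27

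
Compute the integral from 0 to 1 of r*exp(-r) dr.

1 - 2*exp(-1)

Integrate by parts once (u = r, dv = exp(-r) dr).
An antiderivative is F(r) = (-r - 1)*exp(-r).
Then F(1) - F(0) = (-2*exp(-1)) - (-1) = 1 - 2*exp(-1).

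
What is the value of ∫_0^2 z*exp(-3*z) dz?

(-7 + exp(6))*exp(-6)/9

Integrate by parts once (u = z, dv = exp(-3*z) dz).
An antiderivative is F(z) = (-3*z - 1)*exp(-3*z)/9.
Then F(2) - F(0) = (-7*exp(-6)/9) - (-1/9) = (-7 + exp(6))*exp(-6)/9.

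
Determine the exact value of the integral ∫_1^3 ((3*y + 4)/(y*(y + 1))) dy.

Factor the denominator: y**2 + y = (y + 1)y.
Partial fractions: (3*y + 4)/(y*(y + 1)) = -1/(y + 1) + 4/y.
An antiderivative is F(y) = 4*log(y) - log(y + 1).
Then F(3) - F(1) = (log(81/4)) - (-log(2)) = log(81/2).

log(81/2)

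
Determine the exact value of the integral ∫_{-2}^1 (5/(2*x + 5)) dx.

An antiderivative is F(x) = 5*log(2*x + 5)/2.
Then F(1) - F(-2) = (5*log(7)/2) - (0) = 5*log(7)/2.

5*log(7)/2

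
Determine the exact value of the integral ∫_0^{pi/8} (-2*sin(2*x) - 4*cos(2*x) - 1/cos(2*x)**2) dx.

An antiderivative is F(x) = -2*sin(2*x) + cos(2*x) - tan(2*x)/2.
Then F(pi/8) - F(0) = (-sqrt(2)/2 - 1/2) - (1) = -3/2 - sqrt(2)/2.

-3/2 - sqrt(2)/2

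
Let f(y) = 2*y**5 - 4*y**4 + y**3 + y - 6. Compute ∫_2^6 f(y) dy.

144712/15

By the power rule, an antiderivative is F(y) = y**6/3 - 4*y**5/5 + y**4/4 + y**2/2 - 6*y.
Then F(6) - F(2) = (48186/5) - (-154/15) = 144712/15.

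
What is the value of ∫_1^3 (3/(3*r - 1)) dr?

log(4)

An antiderivative is F(r) = log(3*r - 1).
Then F(3) - F(1) = (log(8)) - (log(2)) = log(4).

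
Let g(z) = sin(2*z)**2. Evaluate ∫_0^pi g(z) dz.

Use the identity sin^2(2*z) = (1 - cos(4*z))/2.
An antiderivative is F(z) = z/2 - sin(4*z)/8.
Then F(pi) - F(0) = (pi/2) - (0) = pi/2.

pi/2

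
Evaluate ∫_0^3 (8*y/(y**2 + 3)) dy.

8*log(2)

Let u = y**2 + 3, so du = 2*y dy. When y = 0, u = 3; when y = 3, u = 12.
The integral becomes 4·∫ 1/u du from 3 to 12, with antiderivative 4*log(u).
Back in y: F(y) = 4*log(y**2 + 3).
Then F(3) - F(0) = (4*log(3) + 8*log(2)) - (log(81)) = 8*log(2).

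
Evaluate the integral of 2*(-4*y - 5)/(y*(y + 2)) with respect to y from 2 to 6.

Factor the denominator: y**2 + 2*y = (y + 2)y.
Partial fractions: 2*(-4*y - 5)/(y*(y + 2)) = -3/(y + 2) - 5/y.
An antiderivative is F(y) = -5*log(y) - 3*log(y + 2).
Then F(6) - F(2) = (-14*log(2) - 5*log(3)) - (-11*log(2)) = -5*log(3) - 3*log(2).

-5*log(3) - 3*log(2)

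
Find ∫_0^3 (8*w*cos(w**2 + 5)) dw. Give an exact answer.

-4*sin(5) + 4*sin(14)

Let u = w**2 + 5, so du = 2*w dw. When w = 0, u = 5; when w = 3, u = 14.
The integral becomes 4·∫ cos(u) du from 5 to 14, with antiderivative 4*sin(u).
Back in w: F(w) = 4*sin(w**2 + 5).
Then F(3) - F(0) = (4*sin(14)) - (4*sin(5)) = -4*sin(5) + 4*sin(14).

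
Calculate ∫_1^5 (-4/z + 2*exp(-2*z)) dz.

An antiderivative is F(z) = -4*log(z) - exp(-2*z).
Then F(5) - F(1) = (-4*log(5) - exp(-10)) - (-exp(-2)) = -4*log(5) - exp(-10) + exp(-2).

-4*log(5) - exp(-10) + exp(-2)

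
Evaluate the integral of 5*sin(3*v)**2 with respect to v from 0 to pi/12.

-5/12 + 5*pi/24

Use the identity sin^2(3*v) = (1 - cos(6*v))/2.
An antiderivative is F(v) = 5*v/2 - 5*sin(6*v)/12.
Then F(pi/12) - F(0) = (-5/12 + 5*pi/24) - (0) = -5/12 + 5*pi/24.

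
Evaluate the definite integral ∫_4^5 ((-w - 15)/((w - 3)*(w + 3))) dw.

log(8/49)

Factor the denominator: w**2 - 9 = (w + 3)(w - 3).
Partial fractions: (-w - 15)/((w - 3)*(w + 3)) = 2/(w + 3) - 3/(w - 3).
An antiderivative is F(w) = -3*log(w - 3) + 2*log(w + 3).
Then F(5) - F(4) = (log(8)) - (log(49)) = log(8/49).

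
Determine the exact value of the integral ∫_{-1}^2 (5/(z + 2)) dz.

10*log(2)

An antiderivative is F(z) = 5*log(z + 2).
Then F(2) - F(-1) = (10*log(2)) - (0) = 10*log(2).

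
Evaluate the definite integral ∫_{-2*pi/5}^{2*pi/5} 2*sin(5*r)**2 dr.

Use the identity sin^2(5*r) = (1 - cos(10*r))/2.
An antiderivative is F(r) = r - sin(10*r)/10.
Then F(2*pi/5) - F(-2*pi/5) = (2*pi/5) - (-2*pi/5) = 4*pi/5.

4*pi/5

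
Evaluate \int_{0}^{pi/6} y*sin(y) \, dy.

Integrate by parts once (u = y, dv = sin(y) dy).
An antiderivative is F(y) = -y*cos(y) + sin(y).
Then F(pi/6) - F(0) = (-sqrt(3)*pi/12 + 1/2) - (0) = -sqrt(3)*pi/12 + 1/2.

-sqrt(3)*pi/12 + 1/2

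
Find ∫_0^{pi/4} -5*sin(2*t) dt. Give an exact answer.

An antiderivative is F(t) = 5*cos(2*t)/2.
Then F(pi/4) - F(0) = (0) - (5/2) = -5/2.

-5/2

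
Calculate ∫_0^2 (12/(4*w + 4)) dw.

log(27)

Let u = 4*w + 4, so du = 4 dw. When w = 0, u = 4; when w = 2, u = 12.
The integral becomes 3·∫ 1/u du from 4 to 12, with antiderivative 3*log(u).
Back in w: F(w) = 3*log(4*w + 4).
Then F(2) - F(0) = (3*log(3) + 6*log(2)) - (log(64)) = log(27).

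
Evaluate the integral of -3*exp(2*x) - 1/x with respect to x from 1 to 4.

An antiderivative is F(x) = -3*exp(2*x)/2 - log(x).
Then F(4) - F(1) = (-3*exp(8)/2 - log(4)) - (-3*exp(2)/2) = -3*exp(8)/2 - log(4) + 3*exp(2)/2.

-3*exp(8)/2 - log(4) + 3*exp(2)/2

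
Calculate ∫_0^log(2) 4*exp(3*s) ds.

Let u = exp(s), so du = exp(s) ds. When s = 0, u = 1; when s = log(2), u = 2.
The integral becomes 4·∫ u**2 du from 1 to 2, with antiderivative 4*u**3/3.
Back in s: F(s) = 4*exp(3*s)/3.
Then F(log(2)) - F(0) = (32/3) - (4/3) = 28/3.

28/3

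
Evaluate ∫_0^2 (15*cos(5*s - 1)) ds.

Let u = 5*s - 1, so du = 5 ds. When s = 0, u = -1; when s = 2, u = 9.
The integral becomes 3·∫ cos(u) du from -1 to 9, with antiderivative 3*sin(u).
Back in s: F(s) = 3*sin(5*s - 1).
Then F(2) - F(0) = (3*sin(9)) - (-3*sin(1)) = 3*sin(9) + 3*sin(1).

3*sin(9) + 3*sin(1)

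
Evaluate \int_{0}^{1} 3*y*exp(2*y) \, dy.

3/4 + 3*exp(2)/4

Integrate by parts once (u = y, dv = 3*exp(2*y) dy).
An antiderivative is F(y) = (6*y - 3)*exp(2*y)/4.
Then F(1) - F(0) = (3*exp(2)/4) - (-3/4) = 3/4 + 3*exp(2)/4.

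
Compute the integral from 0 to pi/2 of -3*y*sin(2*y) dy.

-3*pi/4

Integrate by parts once (u = y, dv = -3*sin(2*y) dy).
An antiderivative is F(y) = 3*y*cos(2*y)/2 - 3*sin(2*y)/4.
Then F(pi/2) - F(0) = (-3*pi/4) - (0) = -3*pi/4.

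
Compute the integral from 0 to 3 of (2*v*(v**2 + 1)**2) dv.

333

Let u = v**2 + 1, so du = 2*v dv. When v = 0, u = 1; when v = 3, u = 10.
The integral becomes ∫ u**2 du from 1 to 10, with antiderivative u**3/3.
Back in v: F(v) = (v**2 + 1)**3/3.
Then F(3) - F(0) = (1000/3) - (1/3) = 333.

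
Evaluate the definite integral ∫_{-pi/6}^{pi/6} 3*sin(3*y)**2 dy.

Use the identity sin^2(3*y) = (1 - cos(6*y))/2.
An antiderivative is F(y) = 3*y/2 - sin(6*y)/4.
Then F(pi/6) - F(-pi/6) = (pi/4) - (-pi/4) = pi/2.

pi/2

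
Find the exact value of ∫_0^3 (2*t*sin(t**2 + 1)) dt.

cos(1) - cos(10)

Let u = t**2 + 1, so du = 2*t dt. When t = 0, u = 1; when t = 3, u = 10.
The integral becomes ∫ sin(u) du from 1 to 10, with antiderivative -cos(u).
Back in t: F(t) = -cos(t**2 + 1).
Then F(3) - F(0) = (-cos(10)) - (-cos(1)) = cos(1) - cos(10).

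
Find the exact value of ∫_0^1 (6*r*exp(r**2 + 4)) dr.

-3*(1 - exp(1))*exp(4)

Let u = r**2 + 4, so du = 2*r dr. When r = 0, u = 4; when r = 1, u = 5.
The integral becomes 3·∫ exp(u) du from 4 to 5, with antiderivative 3*exp(u).
Back in r: F(r) = 3*exp(r**2 + 4).
Then F(1) - F(0) = (3*exp(5)) - (3*exp(4)) = -3*(1 - exp(1))*exp(4).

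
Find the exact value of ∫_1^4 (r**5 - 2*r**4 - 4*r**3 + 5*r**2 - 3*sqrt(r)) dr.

By the power rule, an antiderivative is F(r) = r**6/6 - 2*r**5/5 - r**4 - 2*r**(3/2) + 5*r**3/3.
Then F(4) - F(1) = (1616/15) - (-47/30) = 1093/10.

1093/10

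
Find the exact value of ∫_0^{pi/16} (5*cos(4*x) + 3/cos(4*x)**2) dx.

3/4 + 5*sqrt(2)/8

An antiderivative is F(x) = 5*sin(4*x)/4 + 3*tan(4*x)/4.
Then F(pi/16) - F(0) = (3/4 + 5*sqrt(2)/8) - (0) = 3/4 + 5*sqrt(2)/8.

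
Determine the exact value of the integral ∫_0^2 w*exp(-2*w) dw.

Integrate by parts once (u = w, dv = exp(-2*w) dw).
An antiderivative is F(w) = (-2*w - 1)*exp(-2*w)/4.
Then F(2) - F(0) = (-5*exp(-4)/4) - (-1/4) = (-5 + exp(4))*exp(-4)/4.

(-5 + exp(4))*exp(-4)/4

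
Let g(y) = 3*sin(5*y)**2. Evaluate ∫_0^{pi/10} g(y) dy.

Use the identity sin^2(5*y) = (1 - cos(10*y))/2.
An antiderivative is F(y) = 3*y/2 - 3*sin(10*y)/20.
Then F(pi/10) - F(0) = (3*pi/20) - (0) = 3*pi/20.

3*pi/20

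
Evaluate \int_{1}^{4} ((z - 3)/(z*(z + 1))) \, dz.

-10*log(2) + 4*log(5)

Factor the denominator: z**2 + z = (z + 1)z.
Partial fractions: (z - 3)/(z*(z + 1)) = 4/(z + 1) - 3/z.
An antiderivative is F(z) = -3*log(z) + 4*log(z + 1).
Then F(4) - F(1) = (-6*log(2) + 4*log(5)) - (log(16)) = -10*log(2) + 4*log(5).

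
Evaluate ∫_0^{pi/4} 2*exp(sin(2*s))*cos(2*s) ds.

Let u = sin(2*s), so du = 2*cos(2*s) ds. When s = 0, u = 0; when s = pi/4, u = 1.
The integral becomes ∫ exp(u) du from 0 to 1, with antiderivative exp(u).
Back in s: F(s) = exp(sin(2*s)).
Then F(pi/4) - F(0) = (E) - (1) = -1 + E.

-1 + E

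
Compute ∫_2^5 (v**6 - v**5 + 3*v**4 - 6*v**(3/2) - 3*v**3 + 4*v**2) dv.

By the power rule, an antiderivative is F(v) = v**7/7 - v**6/6 - 12*v**(5/2)/5 + 3*v**5/5 - 3*v**4/4 + 4*v**3/3.
Then F(5) - F(2) = (283625/28 - 60*sqrt(5)) - (892/35 - 48*sqrt(2)/5) = -60*sqrt(5) + 48*sqrt(2)/5 + 1414557/140.

-60*sqrt(5) + 48*sqrt(2)/5 + 1414557/140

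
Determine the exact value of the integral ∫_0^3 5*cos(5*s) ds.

Let u = 5*s, so du = 5 ds. When s = 0, u = 0; when s = 3, u = 15.
The integral becomes ∫ cos(u) du from 0 to 15, with antiderivative sin(u).
Back in s: F(s) = sin(5*s).
Then F(3) - F(0) = (sin(15)) - (0) = sin(15).

sin(15)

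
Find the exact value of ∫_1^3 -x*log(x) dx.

2 - 9*log(3)/2

Integrate by parts once (u = ln x, dv = -x dx).
An antiderivative is F(x) = -x**2*(2*log(x) - 1)/4.
Then F(3) - F(1) = (9/4 - 9*log(3)/2) - (1/4) = 2 - 9*log(3)/2.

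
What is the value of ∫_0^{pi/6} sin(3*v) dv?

1/3

An antiderivative is F(v) = -cos(3*v)/3.
Then F(pi/6) - F(0) = (0) - (-1/3) = 1/3.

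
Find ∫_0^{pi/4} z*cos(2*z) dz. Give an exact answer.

-1/4 + pi/8

Integrate by parts once (u = z, dv = cos(2*z) dz).
An antiderivative is F(z) = z*sin(2*z)/2 + cos(2*z)/4.
Then F(pi/4) - F(0) = (pi/8) - (1/4) = -1/4 + pi/8.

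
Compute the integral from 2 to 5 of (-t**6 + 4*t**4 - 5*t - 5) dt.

-611487/70

By the power rule, an antiderivative is F(t) = -t**7/7 + 4*t**5/5 - 5*t**2/2 - 5*t.
Then F(5) - F(2) = (-122475/14) - (-444/35) = -611487/70.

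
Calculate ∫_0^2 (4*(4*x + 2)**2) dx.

Let u = 4*x + 2, so du = 4 dx. When x = 0, u = 2; when x = 2, u = 10.
The integral becomes ∫ u**2 du from 2 to 10, with antiderivative u**3/3.
Back in x: F(x) = (4*x + 2)**3/3.
Then F(2) - F(0) = (1000/3) - (8/3) = 992/3.

992/3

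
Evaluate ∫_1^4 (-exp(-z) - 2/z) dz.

-4*log(2) - exp(-1) + exp(-4)

An antiderivative is F(z) = -2*log(z) + exp(-z).
Then F(4) - F(1) = (-4*log(2) + exp(-4)) - (exp(-1)) = -4*log(2) - exp(-1) + exp(-4).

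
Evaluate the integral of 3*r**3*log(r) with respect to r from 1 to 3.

Integrate by parts once (u = ln r, dv = 3*r**3 dr).
An antiderivative is F(r) = 3*r**4*(4*log(r) - 1)/16.
Then F(3) - F(1) = (-243/16 + 243*log(3)/4) - (-3/16) = -15 + 243*log(3)/4.

-15 + 243*log(3)/4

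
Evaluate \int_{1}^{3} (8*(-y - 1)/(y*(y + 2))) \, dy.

Factor the denominator: y**2 + 2*y = (y + 2)y.
Partial fractions: 8*(-y - 1)/(y*(y + 2)) = -4/(y + 2) - 4/y.
An antiderivative is F(y) = -4*log(y) - 4*log(y + 2).
Then F(3) - F(1) = (-4*log(5) - 4*log(3)) - (-log(81)) = -4*log(5).

-4*log(5)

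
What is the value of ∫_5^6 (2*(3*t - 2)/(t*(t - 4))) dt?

-log(5) + log(3) + 6*log(2)

Factor the denominator: t**2 - 4*t = t(t - 4).
Partial fractions: 2*(3*t - 2)/(t*(t - 4)) = 1/t + 5/(t - 4).
An antiderivative is F(t) = log(t) + 5*log(t - 4).
Then F(6) - F(5) = (log(3) + 6*log(2)) - (log(5)) = -log(5) + log(3) + 6*log(2).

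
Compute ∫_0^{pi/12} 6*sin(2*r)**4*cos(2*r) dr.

Let u = sin(2*r), so du = 2*cos(2*r) dr. When r = 0, u = 0; when r = pi/12, u = 1/2.
The integral becomes 3·∫ u**4 du from 0 to 1/2, with antiderivative 3*u**5/5.
Back in r: F(r) = 3*sin(2*r)**5/5.
Then F(pi/12) - F(0) = (3/160) - (0) = 3/160.

3/160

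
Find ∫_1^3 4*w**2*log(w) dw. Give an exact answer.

Integrate by parts once (u = ln w, dv = 4*w**2 dw).
An antiderivative is F(w) = 4*w**3*(3*log(w) - 1)/9.
Then F(3) - F(1) = (-12 + 36*log(3)) - (-4/9) = -104/9 + 36*log(3).

-104/9 + 36*log(3)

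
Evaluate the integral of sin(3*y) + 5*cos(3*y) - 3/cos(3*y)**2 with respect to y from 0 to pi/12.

An antiderivative is F(y) = 5*sin(3*y)/3 - cos(3*y)/3 - tan(3*y).
Then F(pi/12) - F(0) = (-1 + 2*sqrt(2)/3) - (-1/3) = -2/3 + 2*sqrt(2)/3.

-2/3 + 2*sqrt(2)/3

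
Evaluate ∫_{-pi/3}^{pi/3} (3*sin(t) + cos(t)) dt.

sqrt(3)

An antiderivative is F(t) = sin(t) - 3*cos(t).
Then F(pi/3) - F(-pi/3) = (-3/2 + sqrt(3)/2) - (-3/2 - sqrt(3)/2) = sqrt(3).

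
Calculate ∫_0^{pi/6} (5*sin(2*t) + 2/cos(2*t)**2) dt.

5/4 + sqrt(3)

An antiderivative is F(t) = -5*cos(2*t)/2 + tan(2*t).
Then F(pi/6) - F(0) = (-5/4 + sqrt(3)) - (-5/2) = 5/4 + sqrt(3).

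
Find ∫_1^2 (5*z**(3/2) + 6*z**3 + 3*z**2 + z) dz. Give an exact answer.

By the power rule, an antiderivative is F(z) = 2*z**(5/2) + 3*z**4/2 + z**3 + z**2/2.
Then F(2) - F(1) = (8*sqrt(2) + 34) - (5) = 8*sqrt(2) + 29.

8*sqrt(2) + 29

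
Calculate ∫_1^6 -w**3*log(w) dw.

-324*log(3) - 324*log(2) + 1295/16

Integrate by parts once (u = ln w, dv = -w**3 dw).
An antiderivative is F(w) = -w**4*(4*log(w) - 1)/16.
Then F(6) - F(1) = (-324*log(3) - 324*log(2) + 81) - (1/16) = -324*log(3) - 324*log(2) + 1295/16.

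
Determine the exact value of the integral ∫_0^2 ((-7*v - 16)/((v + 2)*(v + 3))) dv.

-5*log(5) - 2*log(2) + 5*log(3)

Factor the denominator: v**2 + 5*v + 6 = (v + 3)(v + 2).
Partial fractions: (-7*v - 16)/((v + 2)*(v + 3)) = -5/(v + 3) - 2/(v + 2).
An antiderivative is F(v) = -2*log(v + 2) - 5*log(v + 3).
Then F(2) - F(0) = (-5*log(5) - 4*log(2)) - (-5*log(3) - 2*log(2)) = -5*log(5) - 2*log(2) + 5*log(3).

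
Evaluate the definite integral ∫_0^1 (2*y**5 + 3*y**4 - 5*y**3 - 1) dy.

-79/60

By the power rule, an antiderivative is F(y) = y**6/3 + 3*y**5/5 - 5*y**4/4 - y.
Then F(1) - F(0) = (-79/60) - (0) = -79/60.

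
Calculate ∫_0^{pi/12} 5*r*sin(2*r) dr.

Integrate by parts once (u = r, dv = 5*sin(2*r) dr).
An antiderivative is F(r) = -5*r*cos(2*r)/2 + 5*sin(2*r)/4.
Then F(pi/12) - F(0) = (-5*sqrt(3)*pi/48 + 5/8) - (0) = -5*sqrt(3)*pi/48 + 5/8.

-5*sqrt(3)*pi/48 + 5/8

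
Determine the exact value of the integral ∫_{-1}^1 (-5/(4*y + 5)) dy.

-5*log(3)/2

An antiderivative is F(y) = -5*log(4*y + 5)/4.
Then F(1) - F(-1) = (-5*log(3)/2) - (0) = -5*log(3)/2.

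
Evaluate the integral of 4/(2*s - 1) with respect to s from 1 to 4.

log(49)

An antiderivative is F(s) = 2*log(2*s - 1).
Then F(4) - F(1) = (log(49)) - (0) = log(49).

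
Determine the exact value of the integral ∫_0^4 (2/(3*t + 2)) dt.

2*log(7)/3

An antiderivative is F(t) = 2*log(3*t + 2)/3.
Then F(4) - F(0) = (2*log(14)/3) - (2*log(2)/3) = 2*log(7)/3.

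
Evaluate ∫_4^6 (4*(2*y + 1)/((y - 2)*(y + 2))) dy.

Factor the denominator: y**2 - 4 = (y + 2)(y - 2).
Partial fractions: 4*(2*y + 1)/((y - 2)*(y + 2)) = 3/(y + 2) + 5/(y - 2).
An antiderivative is F(y) = 5*log(y - 2) + 3*log(y + 2).
Then F(6) - F(4) = (19*log(2)) - (3*log(3) + 8*log(2)) = -3*log(3) + 11*log(2).

-3*log(3) + 11*log(2)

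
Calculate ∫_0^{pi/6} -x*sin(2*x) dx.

-sqrt(3)/8 + pi/24

Integrate by parts once (u = x, dv = -sin(2*x) dx).
An antiderivative is F(x) = x*cos(2*x)/2 - sin(2*x)/4.
Then F(pi/6) - F(0) = (-sqrt(3)/8 + pi/24) - (0) = -sqrt(3)/8 + pi/24.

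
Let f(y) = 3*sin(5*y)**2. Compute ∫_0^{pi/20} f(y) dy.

-3/20 + 3*pi/40

Use the identity sin^2(5*y) = (1 - cos(10*y))/2.
An antiderivative is F(y) = 3*y/2 - 3*sin(10*y)/20.
Then F(pi/20) - F(0) = (-3/20 + 3*pi/40) - (0) = -3/20 + 3*pi/40.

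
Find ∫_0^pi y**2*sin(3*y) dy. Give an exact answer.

Integrate by parts twice (u = y^2, dv = sin(3*y) dy).
An antiderivative is F(y) = -y**2*cos(3*y)/3 + 2*y*sin(3*y)/9 + 2*cos(3*y)/27.
Then F(pi) - F(0) = (-2/27 + pi**2/3) - (2/27) = -4/27 + pi**2/3.

-4/27 + pi**2/3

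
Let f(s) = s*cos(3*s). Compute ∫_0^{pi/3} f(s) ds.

Integrate by parts once (u = s, dv = cos(3*s) ds).
An antiderivative is F(s) = s*sin(3*s)/3 + cos(3*s)/9.
Then F(pi/3) - F(0) = (-1/9) - (1/9) = -2/9.

-2/9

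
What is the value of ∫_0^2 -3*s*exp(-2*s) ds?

-3/4 + 15*exp(-4)/4

Integrate by parts once (u = s, dv = -3*exp(-2*s) ds).
An antiderivative is F(s) = (6*s + 3)*exp(-2*s)/4.
Then F(2) - F(0) = (15*exp(-4)/4) - (3/4) = -3/4 + 15*exp(-4)/4.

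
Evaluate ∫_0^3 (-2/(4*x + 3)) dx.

An antiderivative is F(x) = -log(4*x + 3)/2.
Then F(3) - F(0) = (-log(15)/2) - (-log(3)/2) = -log(15)/2 + log(3)/2.

-log(15)/2 + log(3)/2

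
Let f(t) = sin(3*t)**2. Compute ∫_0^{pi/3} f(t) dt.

Use the identity sin^2(3*t) = (1 - cos(6*t))/2.
An antiderivative is F(t) = t/2 - sin(6*t)/12.
Then F(pi/3) - F(0) = (pi/6) - (0) = pi/6.

pi/6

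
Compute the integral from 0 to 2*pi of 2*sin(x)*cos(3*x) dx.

Use the identity sin(x)cos(3*x) = [sin(4*x) + sin(-2*x)]/2.
An antiderivative is F(x) = cos(2*x)/2 - cos(4*x)/4.
Then F(2*pi) - F(0) = (1/4) - (1/4) = 0.

0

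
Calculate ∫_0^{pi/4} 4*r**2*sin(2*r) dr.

Integrate by parts twice (u = r^2, dv = 4*sin(2*r) dr).
An antiderivative is F(r) = -2*r**2*cos(2*r) + 2*r*sin(2*r) + cos(2*r).
Then F(pi/4) - F(0) = (pi/2) - (1) = -1 + pi/2.

-1 + pi/2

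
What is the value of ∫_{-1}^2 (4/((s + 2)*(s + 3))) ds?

-4*log(5) + 12*log(2)

Factor the denominator: s**2 + 5*s + 6 = (s + 3)(s + 2).
Partial fractions: 4/((s + 2)*(s + 3)) = -4/(s + 3) + 4/(s + 2).
An antiderivative is F(s) = 4*log(s + 2) - 4*log(s + 3).
Then F(2) - F(-1) = (-4*log(5) + 8*log(2)) - (-log(16)) = -4*log(5) + 12*log(2).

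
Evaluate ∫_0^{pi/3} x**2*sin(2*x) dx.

-3/8 + pi**2/36 + sqrt(3)*pi/12

Integrate by parts twice (u = x^2, dv = sin(2*x) dx).
An antiderivative is F(x) = -x**2*cos(2*x)/2 + x*sin(2*x)/2 + cos(2*x)/4.
Then F(pi/3) - F(0) = (-1/8 + pi**2/36 + sqrt(3)*pi/12) - (1/4) = -3/8 + pi**2/36 + sqrt(3)*pi/12.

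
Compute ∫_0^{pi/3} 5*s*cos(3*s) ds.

-10/9

Integrate by parts once (u = s, dv = 5*cos(3*s) ds).
An antiderivative is F(s) = 5*s*sin(3*s)/3 + 5*cos(3*s)/9.
Then F(pi/3) - F(0) = (-5/9) - (5/9) = -10/9.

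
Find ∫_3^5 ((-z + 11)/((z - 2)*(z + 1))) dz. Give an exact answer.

log(16/3)

Factor the denominator: z**2 - z - 2 = (z + 1)(z - 2).
Partial fractions: (-z + 11)/((z - 2)*(z + 1)) = -4/(z + 1) + 3/(z - 2).
An antiderivative is F(z) = 3*log(z - 2) - 4*log(z + 1).
Then F(5) - F(3) = (-log(48)) - (-8*log(2)) = log(16/3).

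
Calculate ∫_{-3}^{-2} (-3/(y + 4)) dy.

An antiderivative is F(y) = -3*log(y + 4).
Then F(-2) - F(-3) = (-log(8)) - (0) = -log(8).

-log(8)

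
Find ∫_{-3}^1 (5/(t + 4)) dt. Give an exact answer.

An antiderivative is F(t) = 5*log(t + 4).
Then F(1) - F(-3) = (5*log(5)) - (0) = 5*log(5).

5*log(5)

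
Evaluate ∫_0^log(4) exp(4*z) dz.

Let u = exp(z), so du = exp(z) dz. When z = 0, u = 1; when z = log(4), u = 4.
The integral becomes ∫ u**3 du from 1 to 4, with antiderivative u**4/4.
Back in z: F(z) = exp(4*z)/4.
Then F(log(4)) - F(0) = (64) - (1/4) = 255/4.

255/4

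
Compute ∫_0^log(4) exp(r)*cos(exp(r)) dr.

Let u = exp(r), so du = exp(r) dr. When r = 0, u = 1; when r = log(4), u = 4.
The integral becomes ∫ cos(u) du from 1 to 4, with antiderivative sin(u).
Back in r: F(r) = sin(exp(r)).
Then F(log(4)) - F(0) = (sin(4)) - (sin(1)) = -sin(1) + sin(4).

-sin(1) + sin(4)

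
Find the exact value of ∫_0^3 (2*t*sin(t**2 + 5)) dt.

Let u = t**2 + 5, so du = 2*t dt. When t = 0, u = 5; when t = 3, u = 14.
The integral becomes ∫ sin(u) du from 5 to 14, with antiderivative -cos(u).
Back in t: F(t) = -cos(t**2 + 5).
Then F(3) - F(0) = (-cos(14)) - (-cos(5)) = -cos(14) + cos(5).

-cos(14) + cos(5)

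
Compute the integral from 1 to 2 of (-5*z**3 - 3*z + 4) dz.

-77/4

By the power rule, an antiderivative is F(z) = -5*z**4/4 - 3*z**2/2 + 4*z.
Then F(2) - F(1) = (-18) - (5/4) = -77/4.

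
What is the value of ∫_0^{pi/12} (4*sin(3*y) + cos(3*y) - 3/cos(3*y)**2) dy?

1/3 - sqrt(2)/2

An antiderivative is F(y) = sin(3*y)/3 - 4*cos(3*y)/3 - tan(3*y).
Then F(pi/12) - F(0) = (-1 - sqrt(2)/2) - (-4/3) = 1/3 - sqrt(2)/2.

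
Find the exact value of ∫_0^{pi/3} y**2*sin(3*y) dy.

-4/27 + pi**2/27

Integrate by parts twice (u = y^2, dv = sin(3*y) dy).
An antiderivative is F(y) = -y**2*cos(3*y)/3 + 2*y*sin(3*y)/9 + 2*cos(3*y)/27.
Then F(pi/3) - F(0) = (-2/27 + pi**2/27) - (2/27) = -4/27 + pi**2/27.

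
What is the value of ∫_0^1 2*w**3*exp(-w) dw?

12 - 32*exp(-1)

Integrate by parts 3 times (u = w^3, dv = 2*exp(-w) dw).
An antiderivative is F(w) = (-2*w**3 - 6*w**2 - 12*w - 12)*exp(-w).
Then F(1) - F(0) = (-32*exp(-1)) - (-12) = 12 - 32*exp(-1).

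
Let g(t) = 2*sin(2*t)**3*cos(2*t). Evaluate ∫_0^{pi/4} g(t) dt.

1/4

Let u = sin(2*t), so du = 2*cos(2*t) dt. When t = 0, u = 0; when t = pi/4, u = 1.
The integral becomes ∫ u**3 du from 0 to 1, with antiderivative u**4/4.
Back in t: F(t) = sin(2*t)**4/4.
Then F(pi/4) - F(0) = (1/4) - (0) = 1/4.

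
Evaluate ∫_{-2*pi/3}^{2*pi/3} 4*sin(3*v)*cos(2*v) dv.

Use the identity sin(3*v)cos(2*v) = [sin(5*v) + sin(v)]/2.
An antiderivative is F(v) = -2*cos(v) - 2*cos(5*v)/5.
Then F(2*pi/3) - F(-2*pi/3) = (6/5) - (6/5) = 0.

0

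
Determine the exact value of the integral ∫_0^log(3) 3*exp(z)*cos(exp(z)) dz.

Let u = exp(z), so du = exp(z) dz. When z = 0, u = 1; when z = log(3), u = 3.
The integral becomes 3·∫ cos(u) du from 1 to 3, with antiderivative 3*sin(u).
Back in z: F(z) = 3*sin(exp(z)).
Then F(log(3)) - F(0) = (3*sin(3)) - (3*sin(1)) = -3*sin(1) + 3*sin(3).

-3*sin(1) + 3*sin(3)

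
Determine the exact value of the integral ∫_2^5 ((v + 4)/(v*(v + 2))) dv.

Factor the denominator: v**2 + 2*v = (v + 2)v.
Partial fractions: (v + 4)/(v*(v + 2)) = -1/(v + 2) + 2/v.
An antiderivative is F(v) = 2*log(v) - log(v + 2).
Then F(5) - F(2) = (log(25/7)) - (0) = log(25/7).

log(25/7)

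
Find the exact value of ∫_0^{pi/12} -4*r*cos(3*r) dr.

Integrate by parts once (u = r, dv = -4*cos(3*r) dr).
An antiderivative is F(r) = -4*r*sin(3*r)/3 - 4*cos(3*r)/9.
Then F(pi/12) - F(0) = (sqrt(2)*(-4 - pi)/18) - (-4/9) = -2*sqrt(2)/9 - sqrt(2)*pi/18 + 4/9.

-2*sqrt(2)/9 - sqrt(2)*pi/18 + 4/9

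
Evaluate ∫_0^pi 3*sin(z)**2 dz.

Use the identity sin^2(z) = (1 - cos(2*z))/2.
An antiderivative is F(z) = 3*z/2 - 3*sin(2*z)/4.
Then F(pi) - F(0) = (3*pi/2) - (0) = 3*pi/2.

3*pi/2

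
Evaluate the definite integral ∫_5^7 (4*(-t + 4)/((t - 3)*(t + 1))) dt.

Factor the denominator: t**2 - 2*t - 3 = (t + 1)(t - 3).
Partial fractions: 4*(-t + 4)/((t - 3)*(t + 1)) = -5/(t + 1) + 1/(t - 3).
An antiderivative is F(t) = log(t - 3) - 5*log(t + 1).
Then F(7) - F(5) = (-13*log(2)) - (-5*log(3) - 4*log(2)) = -9*log(2) + 5*log(3).

-9*log(2) + 5*log(3)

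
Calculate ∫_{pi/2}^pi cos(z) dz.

-1

An antiderivative is F(z) = sin(z).
Then F(pi) - F(pi/2) = (0) - (1) = -1.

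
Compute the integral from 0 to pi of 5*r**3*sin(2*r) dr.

5*pi*(3 - 2*pi**2)/4

Integrate by parts 3 times (u = r^3, dv = 5*sin(2*r) dr).
An antiderivative is F(r) = -5*r**3*cos(2*r)/2 + 15*r**2*sin(2*r)/4 + 15*r*cos(2*r)/4 - 15*sin(2*r)/8.
Then F(pi) - F(0) = (5*pi*(3 - 2*pi**2)/4) - (0) = 5*pi*(3 - 2*pi**2)/4.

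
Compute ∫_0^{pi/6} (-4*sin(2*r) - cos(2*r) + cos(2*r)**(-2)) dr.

An antiderivative is F(r) = -sin(2*r)/2 + 2*cos(2*r) + tan(2*r)/2.
Then F(pi/6) - F(0) = (sqrt(3)/4 + 1) - (2) = -1 + sqrt(3)/4.

-1 + sqrt(3)/4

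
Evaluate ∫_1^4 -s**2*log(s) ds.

Integrate by parts once (u = ln s, dv = -s**2 ds).
An antiderivative is F(s) = -s**3*(3*log(s) - 1)/9.
Then F(4) - F(1) = (64/9 - 128*log(2)/3) - (1/9) = 7 - 128*log(2)/3.

7 - 128*log(2)/3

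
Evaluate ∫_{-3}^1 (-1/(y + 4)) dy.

An antiderivative is F(y) = -log(y + 4).
Then F(1) - F(-3) = (-log(5)) - (0) = -log(5).

-log(5)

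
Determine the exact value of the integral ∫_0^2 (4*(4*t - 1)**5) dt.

Let u = 4*t - 1, so du = 4 dt. When t = 0, u = -1; when t = 2, u = 7.
The integral becomes ∫ u**5 du from -1 to 7, with antiderivative u**6/6.
Back in t: F(t) = (4*t - 1)**6/6.
Then F(2) - F(0) = (117649/6) - (1/6) = 19608.

19608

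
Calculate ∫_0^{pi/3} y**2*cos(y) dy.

Integrate by parts twice (u = y^2, dv = cos(y) dy).
An antiderivative is F(y) = y**2*sin(y) + 2*y*cos(y) - 2*sin(y).
Then F(pi/3) - F(0) = (-sqrt(3) + sqrt(3)*pi**2/18 + pi/3) - (0) = -sqrt(3) + sqrt(3)*pi**2/18 + pi/3.

-sqrt(3) + sqrt(3)*pi**2/18 + pi/3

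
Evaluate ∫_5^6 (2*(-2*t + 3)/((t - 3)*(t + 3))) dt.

Factor the denominator: t**2 - 9 = (t + 3)(t - 3).
Partial fractions: 2*(-2*t + 3)/((t - 3)*(t + 3)) = -3/(t + 3) - 1/(t - 3).
An antiderivative is F(t) = -log(t - 3) - 3*log(t + 3).
Then F(6) - F(5) = (-7*log(3)) - (-10*log(2)) = -7*log(3) + 10*log(2).

-7*log(3) + 10*log(2)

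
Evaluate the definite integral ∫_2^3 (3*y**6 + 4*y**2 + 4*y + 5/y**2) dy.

38581/42

By the power rule, an antiderivative is F(y) = 3*y**7/7 + 4*y**3/3 + 2*y**2 - 5/y.
Then F(3) - F(2) = (20782/21) - (2983/42) = 38581/42.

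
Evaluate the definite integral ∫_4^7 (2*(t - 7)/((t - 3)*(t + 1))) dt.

Factor the denominator: t**2 - 2*t - 3 = (t + 1)(t - 3).
Partial fractions: 2*(t - 7)/((t - 3)*(t + 1)) = 4/(t + 1) - 2/(t - 3).
An antiderivative is F(t) = -2*log(t - 3) + 4*log(t + 1).
Then F(7) - F(4) = (8*log(2)) - (4*log(5)) = -4*log(5) + 8*log(2).

-4*log(5) + 8*log(2)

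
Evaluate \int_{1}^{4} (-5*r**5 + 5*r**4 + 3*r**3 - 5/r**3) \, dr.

By the power rule, an antiderivative is F(r) = -5*r**6/6 + r**5 + 3*r**4/4 + 5/(2*r**2).
Then F(4) - F(1) = (-210929/96) - (41/12) = -70419/32.

-70419/32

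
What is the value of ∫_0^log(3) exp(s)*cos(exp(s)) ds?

Let u = exp(s), so du = exp(s) ds. When s = 0, u = 1; when s = log(3), u = 3.
The integral becomes ∫ cos(u) du from 1 to 3, with antiderivative sin(u).
Back in s: F(s) = sin(exp(s)).
Then F(log(3)) - F(0) = (sin(3)) - (sin(1)) = -sin(1) + sin(3).

-sin(1) + sin(3)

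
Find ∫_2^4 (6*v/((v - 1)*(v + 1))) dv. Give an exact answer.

3*log(5)

Factor the denominator: v**2 - 1 = (v + 1)(v - 1).
Partial fractions: 6*v/((v - 1)*(v + 1)) = 3/(v + 1) + 3/(v - 1).
An antiderivative is F(v) = 3*log(v - 1) + 3*log(v + 1).
Then F(4) - F(2) = (3*log(3) + 3*log(5)) - (log(27)) = 3*log(5).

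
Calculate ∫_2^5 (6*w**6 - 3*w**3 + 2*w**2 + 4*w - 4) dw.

1862163/28

By the power rule, an antiderivative is F(w) = 6*w**7/7 - 3*w**4/4 + 2*w**3/3 + 2*w**2 - 4*w.
Then F(5) - F(2) = (5595145/84) - (2164/21) = 1862163/28.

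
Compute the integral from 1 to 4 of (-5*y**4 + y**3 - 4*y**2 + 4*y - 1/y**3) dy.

By the power rule, an antiderivative is F(y) = -y**5 + y**4/4 - 4*y**3/3 + 2*y**2 + 1/(2*y**2).
Then F(4) - F(1) = (-97277/96) - (5/12) = -32439/32.

-32439/32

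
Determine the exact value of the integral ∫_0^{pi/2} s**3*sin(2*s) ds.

pi*(-6 + pi**2)/16

Integrate by parts 3 times (u = s^3, dv = sin(2*s) ds).
An antiderivative is F(s) = -s**3*cos(2*s)/2 + 3*s**2*sin(2*s)/4 + 3*s*cos(2*s)/4 - 3*sin(2*s)/8.
Then F(pi/2) - F(0) = (pi*(-6 + pi**2)/16) - (0) = pi*(-6 + pi**2)/16.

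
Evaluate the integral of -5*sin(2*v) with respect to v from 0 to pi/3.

-15/4

An antiderivative is F(v) = 5*cos(2*v)/2.
Then F(pi/3) - F(0) = (-5/4) - (5/2) = -15/4.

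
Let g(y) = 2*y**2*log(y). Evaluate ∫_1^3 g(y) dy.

-52/9 + 18*log(3)

Integrate by parts once (u = ln y, dv = 2*y**2 dy).
An antiderivative is F(y) = 2*y**3*(3*log(y) - 1)/9.
Then F(3) - F(1) = (-6 + 18*log(3)) - (-2/9) = -52/9 + 18*log(3).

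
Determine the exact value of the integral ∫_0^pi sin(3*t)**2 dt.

pi/2

Use the identity sin^2(3*t) = (1 - cos(6*t))/2.
An antiderivative is F(t) = t/2 - sin(6*t)/12.
Then F(pi) - F(0) = (pi/2) - (0) = pi/2.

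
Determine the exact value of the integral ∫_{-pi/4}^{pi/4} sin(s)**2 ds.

-1/2 + pi/4

Use the identity sin^2(s) = (1 - cos(2*s))/2.
An antiderivative is F(s) = s/2 - sin(2*s)/4.
Then F(pi/4) - F(-pi/4) = (-1/4 + pi/8) - (1/4 - pi/8) = -1/2 + pi/4.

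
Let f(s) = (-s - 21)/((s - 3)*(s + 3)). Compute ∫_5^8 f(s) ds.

Factor the denominator: s**2 - 9 = (s + 3)(s - 3).
Partial fractions: (-s - 21)/((s - 3)*(s + 3)) = 3/(s + 3) - 4/(s - 3).
An antiderivative is F(s) = -4*log(s - 3) + 3*log(s + 3).
Then F(8) - F(5) = (-4*log(5) + 3*log(11)) - (log(32)) = -4*log(5) - 5*log(2) + 3*log(11).

-4*log(5) - 5*log(2) + 3*log(11)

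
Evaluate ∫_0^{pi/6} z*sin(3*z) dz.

1/9

Integrate by parts once (u = z, dv = sin(3*z) dz).
An antiderivative is F(z) = -z*cos(3*z)/3 + sin(3*z)/9.
Then F(pi/6) - F(0) = (1/9) - (0) = 1/9.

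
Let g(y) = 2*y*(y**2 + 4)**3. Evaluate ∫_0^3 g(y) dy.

Let u = y**2 + 4, so du = 2*y dy. When y = 0, u = 4; when y = 3, u = 13.
The integral becomes ∫ u**3 du from 4 to 13, with antiderivative u**4/4.
Back in y: F(y) = (y**2 + 4)**4/4.
Then F(3) - F(0) = (28561/4) - (64) = 28305/4.

28305/4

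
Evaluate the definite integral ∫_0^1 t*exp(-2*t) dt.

Integrate by parts once (u = t, dv = exp(-2*t) dt).
An antiderivative is F(t) = (-2*t - 1)*exp(-2*t)/4.
Then F(1) - F(0) = (-3*exp(-2)/4) - (-1/4) = (-3 + exp(2))*exp(-2)/4.

(-3 + exp(2))*exp(-2)/4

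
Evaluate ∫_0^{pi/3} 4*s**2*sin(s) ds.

Integrate by parts twice (u = s^2, dv = 4*sin(s) ds).
An antiderivative is F(s) = -4*s**2*cos(s) + 8*s*sin(s) + 8*cos(s).
Then F(pi/3) - F(0) = (-2*pi**2/9 + 4 + 4*sqrt(3)*pi/3) - (8) = -4 - 2*pi**2/9 + 4*sqrt(3)*pi/3.

-4 - 2*pi**2/9 + 4*sqrt(3)*pi/3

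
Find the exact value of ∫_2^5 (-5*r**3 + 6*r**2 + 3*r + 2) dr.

-1959/4

By the power rule, an antiderivative is F(r) = -5*r**4/4 + 2*r**3 + 3*r**2/2 + 2*r.
Then F(5) - F(2) = (-1935/4) - (6) = -1959/4.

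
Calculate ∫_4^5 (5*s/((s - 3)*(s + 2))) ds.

Factor the denominator: s**2 - s - 6 = (s + 2)(s - 3).
Partial fractions: 5*s/((s - 3)*(s + 2)) = 2/(s + 2) + 3/(s - 3).
An antiderivative is F(s) = 3*log(s - 3) + 2*log(s + 2).
Then F(5) - F(4) = (3*log(2) + 2*log(7)) - (log(36)) = log(98/9).

log(98/9)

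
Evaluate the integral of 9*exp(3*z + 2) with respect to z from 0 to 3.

Let u = 3*z + 2, so du = 3 dz. When z = 0, u = 2; when z = 3, u = 11.
The integral becomes 3·∫ exp(u) du from 2 to 11, with antiderivative 3*exp(u).
Back in z: F(z) = 3*exp(3*z + 2).
Then F(3) - F(0) = (3*exp(11)) - (3*exp(2)) = -3*(1 - exp(9))*exp(2).

-3*(1 - exp(9))*exp(2)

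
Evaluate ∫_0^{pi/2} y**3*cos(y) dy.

-3*pi + pi**3/8 + 6

Integrate by parts 3 times (u = y^3, dv = cos(y) dy).
An antiderivative is F(y) = y**3*sin(y) + 3*y**2*cos(y) - 6*y*sin(y) - 6*cos(y).
Then F(pi/2) - F(0) = (pi*(-24 + pi**2)/8) - (-6) = -3*pi + pi**3/8 + 6.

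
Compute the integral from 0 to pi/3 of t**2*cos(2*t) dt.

Integrate by parts twice (u = t^2, dv = cos(2*t) dt).
An antiderivative is F(t) = t**2*sin(2*t)/2 + t*cos(2*t)/2 - sin(2*t)/4.
Then F(pi/3) - F(0) = (-pi/12 - sqrt(3)/8 + sqrt(3)*pi**2/36) - (0) = -pi/12 - sqrt(3)/8 + sqrt(3)*pi**2/36.

-pi/12 - sqrt(3)/8 + sqrt(3)*pi**2/36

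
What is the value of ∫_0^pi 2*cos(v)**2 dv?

pi

Use the identity cos^2(v) = (1 + cos(2*v))/2.
An antiderivative is F(v) = v + sin(2*v)/2.
Then F(pi) - F(0) = (pi) - (0) = pi.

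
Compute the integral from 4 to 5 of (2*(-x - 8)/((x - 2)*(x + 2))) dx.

Factor the denominator: x**2 - 4 = (x + 2)(x - 2).
Partial fractions: 2*(-x - 8)/((x - 2)*(x + 2)) = 3/(x + 2) - 5/(x - 2).
An antiderivative is F(x) = -5*log(x - 2) + 3*log(x + 2).
Then F(5) - F(4) = (-5*log(3) + 3*log(7)) - (log(27/4)) = -8*log(3) + 2*log(2) + 3*log(7).

-8*log(3) + 2*log(2) + 3*log(7)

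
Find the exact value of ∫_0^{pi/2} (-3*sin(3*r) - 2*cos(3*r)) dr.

-1/3

An antiderivative is F(r) = -2*sin(3*r)/3 + cos(3*r).
Then F(pi/2) - F(0) = (2/3) - (1) = -1/3.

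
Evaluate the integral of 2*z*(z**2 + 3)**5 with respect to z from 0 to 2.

Let u = z**2 + 3, so du = 2*z dz. When z = 0, u = 3; when z = 2, u = 7.
The integral becomes ∫ u**5 du from 3 to 7, with antiderivative u**6/6.
Back in z: F(z) = (z**2 + 3)**6/6.
Then F(2) - F(0) = (117649/6) - (243/2) = 58460/3.

58460/3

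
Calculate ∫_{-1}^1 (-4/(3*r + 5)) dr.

-8*log(2)/3

An antiderivative is F(r) = -4*log(3*r + 5)/3.
Then F(1) - F(-1) = (-log(16)) - (-4*log(2)/3) = -8*log(2)/3.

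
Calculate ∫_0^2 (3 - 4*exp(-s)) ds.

4*exp(-2) + 2

An antiderivative is F(s) = 3*s + 4*exp(-s).
Then F(2) - F(0) = (4*exp(-2) + 6) - (4) = 4*exp(-2) + 2.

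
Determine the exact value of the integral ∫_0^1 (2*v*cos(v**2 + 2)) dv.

Let u = v**2 + 2, so du = 2*v dv. When v = 0, u = 2; when v = 1, u = 3.
The integral becomes ∫ cos(u) du from 2 to 3, with antiderivative sin(u).
Back in v: F(v) = sin(v**2 + 2).
Then F(1) - F(0) = (sin(3)) - (sin(2)) = -sin(2) + sin(3).

-sin(2) + sin(3)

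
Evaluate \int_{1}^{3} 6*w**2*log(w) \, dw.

-52/3 + 54*log(3)

Integrate by parts once (u = ln w, dv = 6*w**2 dw).
An antiderivative is F(w) = 2*w**3*(3*log(w) - 1)/3.
Then F(3) - F(1) = (-18 + 54*log(3)) - (-2/3) = -52/3 + 54*log(3).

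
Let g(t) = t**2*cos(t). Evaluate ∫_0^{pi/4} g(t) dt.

sqrt(2)*(-32 + pi**2 + 8*pi)/32

Integrate by parts twice (u = t^2, dv = cos(t) dt).
An antiderivative is F(t) = t**2*sin(t) + 2*t*cos(t) - 2*sin(t).
Then F(pi/4) - F(0) = (sqrt(2)*(-32 + pi**2 + 8*pi)/32) - (0) = sqrt(2)*(-32 + pi**2 + 8*pi)/32.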